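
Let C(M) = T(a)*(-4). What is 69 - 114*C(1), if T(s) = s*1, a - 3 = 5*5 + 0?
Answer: 12837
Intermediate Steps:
a = 28 (a = 3 + (5*5 + 0) = 3 + (25 + 0) = 3 + 25 = 28)
T(s) = s
C(M) = -112 (C(M) = 28*(-4) = -112)
69 - 114*C(1) = 69 - 114*(-112) = 69 + 12768 = 12837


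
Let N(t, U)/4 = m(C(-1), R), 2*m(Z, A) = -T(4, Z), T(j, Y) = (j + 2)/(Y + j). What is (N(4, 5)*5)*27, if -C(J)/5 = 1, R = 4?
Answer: 1620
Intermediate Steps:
T(j, Y) = (2 + j)/(Y + j)
C(J) = -5 (C(J) = -5*1 = -5)
m(Z, A) = -3/(4 + Z) (m(Z, A) = (-(2 + 4)/(Z + 4))/2 = (-6/(4 + Z))/2 = -3/(4 + Z))
N(t, U) = 12 (N(t, U) = 4*(-3/(4 - 5)) = 4*(-3/(-1)) = 4*(-3*(-1)) = 4*3 = 12)
(N(4, 5)*5)*27 = (12*5)*27 = 60*27 = 1620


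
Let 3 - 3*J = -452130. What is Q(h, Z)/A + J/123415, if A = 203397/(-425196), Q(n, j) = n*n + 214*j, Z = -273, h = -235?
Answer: 55931677786749/8367413585 ≈ 6684.5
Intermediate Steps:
J = 150711 (J = 1 - ⅓*(-452130) = 1 + 150710 = 150711)
Q(n, j) = n² + 214*j
A = -67799/141732 (A = 203397*(-1/425196) = -67799/141732 ≈ -0.47836)
Q(h, Z)/A + J/123415 = ((-235)² + 214*(-273))/(-67799/141732) + 150711/123415 = (55225 - 58422)*(-141732/67799) + 150711*(1/123415) = -3197*(-141732/67799) + 150711/123415 = 453117204/67799 + 150711/123415 = 55931677786749/8367413585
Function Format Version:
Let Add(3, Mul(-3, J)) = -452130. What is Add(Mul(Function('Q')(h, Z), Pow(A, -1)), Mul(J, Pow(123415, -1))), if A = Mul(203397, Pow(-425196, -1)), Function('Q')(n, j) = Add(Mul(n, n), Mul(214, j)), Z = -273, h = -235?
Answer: Rational(55931677786749, 8367413585) ≈ 6684.5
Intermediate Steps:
J = 150711 (J = Add(1, Mul(Rational(-1, 3), -452130)) = Add(1, 150710) = 150711)
Function('Q')(n, j) = Add(Pow(n, 2), Mul(214, j))
A = Rational(-67799, 141732) (A = Mul(203397, Rational(-1, 425196)) = Rational(-67799, 141732) ≈ -0.47836)
Add(Mul(Function('Q')(h, Z), Pow(A, -1)), Mul(J, Pow(123415, -1))) = Add(Mul(Add(Pow(-235, 2), Mul(214, -273)), Pow(Rational(-67799, 141732), -1)), Mul(150711, Pow(123415, -1))) = Add(Mul(Add(55225, -58422), Rational(-141732, 67799)), Mul(150711, Rational(1, 123415))) = Add(Mul(-3197, Rational(-141732, 67799)), Rational(150711, 123415)) = Add(Rational(453117204, 67799), Rational(150711, 123415)) = Rational(55931677786749, 8367413585)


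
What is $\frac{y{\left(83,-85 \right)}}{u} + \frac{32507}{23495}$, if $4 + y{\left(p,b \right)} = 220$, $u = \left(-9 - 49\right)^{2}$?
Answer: $\frac{28607117}{19759295} \approx 1.4478$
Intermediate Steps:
$u = 3364$ ($u = \left(-58\right)^{2} = 3364$)
$y{\left(p,b \right)} = 216$ ($y{\left(p,b \right)} = -4 + 220 = 216$)
$\frac{y{\left(83,-85 \right)}}{u} + \frac{32507}{23495} = \frac{216}{3364} + \frac{32507}{23495} = 216 \cdot \frac{1}{3364} + 32507 \cdot \frac{1}{23495} = \frac{54}{841} + \frac{32507}{23495} = \frac{28607117}{19759295}$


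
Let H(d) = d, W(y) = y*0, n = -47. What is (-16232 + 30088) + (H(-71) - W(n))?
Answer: 13785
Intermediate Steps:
W(y) = 0
(-16232 + 30088) + (H(-71) - W(n)) = (-16232 + 30088) + (-71 - 1*0) = 13856 + (-71 + 0) = 13856 - 71 = 13785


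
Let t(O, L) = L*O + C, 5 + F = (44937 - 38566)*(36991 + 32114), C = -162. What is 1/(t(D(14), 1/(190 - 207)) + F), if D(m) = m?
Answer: 17/7484552382 ≈ 2.2713e-9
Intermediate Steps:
F = 440267950 (F = -5 + (44937 - 38566)*(36991 + 32114) = -5 + 6371*69105 = -5 + 440267955 = 440267950)
t(O, L) = -162 + L*O (t(O, L) = L*O - 162 = -162 + L*O)
1/(t(D(14), 1/(190 - 207)) + F) = 1/((-162 + 14/(190 - 207)) + 440267950) = 1/((-162 + 14/(-17)) + 440267950) = 1/((-162 - 1/17*14) + 440267950) = 1/((-162 - 14/17) + 440267950) = 1/(-2768/17 + 440267950) = 1/(7484552382/17) = 17/7484552382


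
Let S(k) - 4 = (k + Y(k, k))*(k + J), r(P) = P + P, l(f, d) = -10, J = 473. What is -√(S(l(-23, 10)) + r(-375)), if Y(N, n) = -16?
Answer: -4*I*√799 ≈ -113.07*I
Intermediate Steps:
r(P) = 2*P
S(k) = 4 + (-16 + k)*(473 + k) (S(k) = 4 + (k - 16)*(k + 473) = 4 + (-16 + k)*(473 + k))
-√(S(l(-23, 10)) + r(-375)) = -√((-7564 + (-10)² + 457*(-10)) + 2*(-375)) = -√((-7564 + 100 - 4570) - 750) = -√(-12034 - 750) = -√(-12784) = -4*I*√799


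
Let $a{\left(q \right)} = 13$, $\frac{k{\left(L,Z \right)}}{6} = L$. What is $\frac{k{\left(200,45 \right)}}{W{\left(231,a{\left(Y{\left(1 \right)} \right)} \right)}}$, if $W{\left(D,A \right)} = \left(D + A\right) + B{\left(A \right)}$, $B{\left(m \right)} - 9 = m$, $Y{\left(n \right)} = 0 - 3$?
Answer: $\frac{600}{133} \approx 4.5113$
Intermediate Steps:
$k{\left(L,Z \right)} = 6 L$
$Y{\left(n \right)} = -3$ ($Y{\left(n \right)} = 0 - 3 = -3$)
$B{\left(m \right)} = 9 + m$
$W{\left(D,A \right)} = 9 + D + 2 A$ ($W{\left(D,A \right)} = \left(D + A\right) + \left(9 + A\right) = \left(A + D\right) + \left(9 + A\right) = 9 + D + 2 A$)
$\frac{k{\left(200,45 \right)}}{W{\left(231,a{\left(Y{\left(1 \right)} \right)} \right)}} = \frac{6 \cdot 200}{9 + 231 + 2 \cdot 13} = \frac{1200}{9 + 231 + 26} = \frac{1200}{266} = 1200 \cdot \frac{1}{266} = \frac{600}{133}$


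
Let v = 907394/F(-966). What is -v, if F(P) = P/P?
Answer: -907394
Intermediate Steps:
F(P) = 1
v = 907394 (v = 907394/1 = 907394*1 = 907394)
-v = -1*907394 = -907394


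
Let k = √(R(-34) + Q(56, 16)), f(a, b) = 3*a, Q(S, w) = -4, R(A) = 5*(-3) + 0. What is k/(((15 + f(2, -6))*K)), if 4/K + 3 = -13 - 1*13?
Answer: -29*I*√19/84 ≈ -1.5049*I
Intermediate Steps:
R(A) = -15 (R(A) = -15 + 0 = -15)
K = -4/29 (K = 4/(-3 + (-13 - 1*13)) = 4/(-3 + (-13 - 13)) = 4/(-3 - 26) = 4/(-29) = 4*(-1/29) = -4/29 ≈ -0.13793)
k = I*√19 (k = √(-15 - 4) = √(-19) = I*√19 ≈ 4.3589*I)
k/(((15 + f(2, -6))*K)) = (I*√19)/(((15 + 3*2)*(-4/29))) = (I*√19)/(((15 + 6)*(-4/29))) = (I*√19)/((21*(-4/29))) = (I*√19)/(-84/29) = (I*√19)*(-29/84) = -29*I*√19/84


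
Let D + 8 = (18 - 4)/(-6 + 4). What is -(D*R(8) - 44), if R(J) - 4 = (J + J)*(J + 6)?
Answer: 3464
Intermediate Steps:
D = -15 (D = -8 + (18 - 4)/(-6 + 4) = -8 + 14/(-2) = -8 + 14*(-½) = -8 - 7 = -15)
R(J) = 4 + 2*J*(6 + J) (R(J) = 4 + (J + J)*(J + 6) = 4 + (2*J)*(6 + J) = 4 + 2*J*(6 + J))
-(D*R(8) - 44) = -(-15*(4 + 2*8² + 12*8) - 44) = -(-15*(4 + 2*64 + 96) - 44) = -(-15*(4 + 128 + 96) - 44) = -(-15*228 - 44) = -(-3420 - 44) = -1*(-3464) = 3464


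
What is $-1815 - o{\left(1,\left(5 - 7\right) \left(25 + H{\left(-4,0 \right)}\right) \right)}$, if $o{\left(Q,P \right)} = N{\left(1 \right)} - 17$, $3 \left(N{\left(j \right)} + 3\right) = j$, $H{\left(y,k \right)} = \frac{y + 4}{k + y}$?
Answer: $- \frac{5386}{3} \approx -1795.3$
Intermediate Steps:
$H{\left(y,k \right)} = \frac{4 + y}{k + y}$
$N{\left(j \right)} = -3 + \frac{j}{3}$
$o{\left(Q,P \right)} = - \frac{59}{3}$ ($o{\left(Q,P \right)} = \left(-3 + \frac{1}{3} \cdot 1\right) - 17 = \left(-3 + \frac{1}{3}\right) - 17 = - \frac{8}{3} - 17 = - \frac{59}{3}$)
$-1815 - o{\left(1,\left(5 - 7\right) \left(25 + H{\left(-4,0 \right)}\right) \right)} = -1815 - - \frac{59}{3} = -1815 + \frac{59}{3} = - \frac{5386}{3}$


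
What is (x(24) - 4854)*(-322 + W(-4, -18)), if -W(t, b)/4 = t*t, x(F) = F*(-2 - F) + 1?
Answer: 2114122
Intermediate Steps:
x(F) = 1 + F*(-2 - F)
W(t, b) = -4*t**2 (W(t, b) = -4*t*t = -4*t**2)
(x(24) - 4854)*(-322 + W(-4, -18)) = ((1 - 1*24**2 - 2*24) - 4854)*(-322 - 4*(-4)**2) = ((1 - 1*576 - 48) - 4854)*(-322 - 4*16) = ((1 - 576 - 48) - 4854)*(-322 - 64) = (-623 - 4854)*(-386) = -5477*(-386) = 2114122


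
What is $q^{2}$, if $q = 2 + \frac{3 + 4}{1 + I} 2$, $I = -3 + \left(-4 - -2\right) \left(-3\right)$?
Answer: $\frac{121}{4} \approx 30.25$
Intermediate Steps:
$I = 3$ ($I = -3 + \left(-4 + 2\right) \left(-3\right) = -3 - -6 = -3 + 6 = 3$)
$q = \frac{11}{2}$ ($q = 2 + \frac{3 + 4}{1 + 3} \cdot 2 = 2 + \frac{7}{4} \cdot 2 = 2 + \frac{7}{2} = \frac{11}{2} \approx 5.5$)
$q^{2} = \left(\frac{11}{2}\right)^{2} = \frac{121}{4}$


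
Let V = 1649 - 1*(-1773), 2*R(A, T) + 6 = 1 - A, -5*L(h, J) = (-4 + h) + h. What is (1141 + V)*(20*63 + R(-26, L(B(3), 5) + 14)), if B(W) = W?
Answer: 11594583/2 ≈ 5.7973e+6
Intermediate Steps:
L(h, J) = ⅘ - 2*h/5 (L(h, J) = -((-4 + h) + h)/5 = -(-4 + 2*h)/5 = ⅘ - 2*h/5)
R(A, T) = -5/2 - A/2 (R(A, T) = -3 + (1 - A)/2 = -3 + (½ - A/2) = -5/2 - A/2)
V = 3422 (V = 1649 + 1773 = 3422)
(1141 + V)*(20*63 + R(-26, L(B(3), 5) + 14)) = (1141 + 3422)*(20*63 + (-5/2 - ½*(-26))) = 4563*(1260 + (-5/2 + 13)) = 4563*(1260 + 21/2) = 4563*(2541/2) = 11594583/2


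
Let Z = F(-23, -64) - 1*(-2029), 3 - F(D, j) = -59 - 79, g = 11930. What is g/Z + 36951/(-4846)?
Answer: -2237089/1051582 ≈ -2.1274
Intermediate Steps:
F(D, j) = 141 (F(D, j) = 3 - (-59 - 79) = 3 - 1*(-138) = 3 + 138 = 141)
Z = 2170 (Z = 141 - 1*(-2029) = 141 + 2029 = 2170)
g/Z + 36951/(-4846) = 11930/2170 + 36951/(-4846) = 11930*(1/2170) + 36951*(-1/4846) = 1193/217 - 36951/4846 = -2237089/1051582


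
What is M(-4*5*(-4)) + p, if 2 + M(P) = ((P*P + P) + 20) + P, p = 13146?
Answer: 19724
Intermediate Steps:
M(P) = 18 + P**2 + 2*P (M(P) = -2 + (((P*P + P) + 20) + P) = -2 + (((P**2 + P) + 20) + P) = -2 + (((P + P**2) + 20) + P) = -2 + ((20 + P + P**2) + P) = -2 + (20 + P**2 + 2*P) = 18 + P**2 + 2*P)
M(-4*5*(-4)) + p = (18 + (-4*5*(-4))**2 + 2*(-4*5*(-4))) + 13146 = (18 + (-20*(-4))**2 + 2*(-20*(-4))) + 13146 = (18 + 80**2 + 2*80) + 13146 = (18 + 6400 + 160) + 13146 = 6578 + 13146 = 19724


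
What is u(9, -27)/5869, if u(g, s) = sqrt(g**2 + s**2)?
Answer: 9*sqrt(10)/5869 ≈ 0.0048493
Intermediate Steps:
u(9, -27)/5869 = sqrt(9**2 + (-27)**2)/5869 = sqrt(81 + 729)*(1/5869) = sqrt(810)*(1/5869) = (9*sqrt(10))*(1/5869) = 9*sqrt(10)/5869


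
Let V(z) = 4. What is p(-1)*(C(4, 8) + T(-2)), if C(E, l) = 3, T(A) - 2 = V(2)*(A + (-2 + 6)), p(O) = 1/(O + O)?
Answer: -13/2 ≈ -6.5000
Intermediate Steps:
p(O) = 1/(2*O)
T(A) = 18 + 4*A (T(A) = 2 + 4*(A + (-2 + 6)) = 2 + 4*(A + 4) = 2 + 4*(4 + A) = 2 + (16 + 4*A) = 18 + 4*A)
p(-1)*(C(4, 8) + T(-2)) = ((½)/(-1))*(3 + (18 + 4*(-2))) = ((½)*(-1))*(3 + (18 - 8)) = -(3 + 10)/2 = -½*13 = -13/2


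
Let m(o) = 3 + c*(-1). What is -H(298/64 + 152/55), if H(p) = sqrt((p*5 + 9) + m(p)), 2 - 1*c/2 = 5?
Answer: -3*sqrt(47410)/88 ≈ -7.4229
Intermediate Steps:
c = -6 (c = 4 - 2*5 = 4 - 10 = -6)
m(o) = 9 (m(o) = 3 - 6*(-1) = 3 + 6 = 9)
H(p) = sqrt(18 + 5*p) (H(p) = sqrt((p*5 + 9) + 9) = sqrt((5*p + 9) + 9) = sqrt((9 + 5*p) + 9) = sqrt(18 + 5*p))
-H(298/64 + 152/55) = -sqrt(18 + 5*(298/64 + 152/55)) = -sqrt(18 + 5*(298*(1/64) + 152*(1/55))) = -sqrt(18 + 5*(149/32 + 152/55)) = -sqrt(18 + 5*(13059/1760)) = -sqrt(18 + 13059/352) = -sqrt(19395/352) = -3*sqrt(47410)/88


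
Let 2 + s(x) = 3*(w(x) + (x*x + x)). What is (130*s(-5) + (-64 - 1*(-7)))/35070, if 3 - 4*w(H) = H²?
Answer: 2669/17535 ≈ 0.15221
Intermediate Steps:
w(H) = ¾ - H²/4
s(x) = ¼ + 3*x + 9*x²/4 (s(x) = -2 + 3*((¾ - x²/4) + (x*x + x)) = -2 + 3*((¾ - x²/4) + (x² + x)) = -2 + 3*((¾ - x²/4) + (x + x²)) = -2 + 3*(¾ + x + 3*x²/4) = -2 + (9/4 + 3*x + 9*x²/4) = ¼ + 3*x + 9*x²/4)
(130*s(-5) + (-64 - 1*(-7)))/35070 = (130*(¼ + 3*(-5) + (9/4)*(-5)²) + (-64 - 1*(-7)))/35070 = (130*(¼ - 15 + (9/4)*25) + (-64 + 7))*(1/35070) = (130*(¼ - 15 + 225/4) - 57)*(1/35070) = (130*(83/2) - 57)*(1/35070) = (5395 - 57)*(1/35070) = 5338*(1/35070) = 2669/17535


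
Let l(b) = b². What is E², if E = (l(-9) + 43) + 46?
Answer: 28900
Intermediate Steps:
E = 170 (E = ((-9)² + 43) + 46 = (81 + 43) + 46 = 124 + 46 = 170)
E² = 170² = 28900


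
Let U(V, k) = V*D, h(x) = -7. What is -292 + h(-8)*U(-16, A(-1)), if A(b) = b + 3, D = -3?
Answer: -628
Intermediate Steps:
A(b) = 3 + b
U(V, k) = -3*V (U(V, k) = V*(-3) = -3*V)
-292 + h(-8)*U(-16, A(-1)) = -292 - (-21)*(-16) = -292 - 7*48 = -292 - 336 = -628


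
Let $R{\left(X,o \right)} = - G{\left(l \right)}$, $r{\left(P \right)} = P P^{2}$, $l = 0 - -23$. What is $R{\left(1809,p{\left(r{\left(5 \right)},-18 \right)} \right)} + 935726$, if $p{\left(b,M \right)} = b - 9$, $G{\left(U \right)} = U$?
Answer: $935703$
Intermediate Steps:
$l = 23$ ($l = 0 + 23 = 23$)
$r{\left(P \right)} = P^{3}$
$p{\left(b,M \right)} = -9 + b$
$R{\left(X,o \right)} = -23$ ($R{\left(X,o \right)} = \left(-1\right) 23 = -23$)
$R{\left(1809,p{\left(r{\left(5 \right)},-18 \right)} \right)} + 935726 = -23 + 935726 = 935703$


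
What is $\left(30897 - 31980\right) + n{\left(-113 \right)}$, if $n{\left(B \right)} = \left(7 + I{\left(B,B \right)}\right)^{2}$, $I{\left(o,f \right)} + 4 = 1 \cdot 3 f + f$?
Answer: $200518$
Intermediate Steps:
$I{\left(o,f \right)} = -4 + 4 f$ ($I{\left(o,f \right)} = -4 + \left(1 \cdot 3 f + f\right) = -4 + \left(3 f + f\right) = -4 + 4 f$)
$n{\left(B \right)} = \left(3 + 4 B\right)^{2}$ ($n{\left(B \right)} = \left(7 + \left(-4 + 4 B\right)\right)^{2} = \left(3 + 4 B\right)^{2}$)
$\left(30897 - 31980\right) + n{\left(-113 \right)} = \left(30897 - 31980\right) + \left(3 + 4 \left(-113\right)\right)^{2} = -1083 + \left(3 - 452\right)^{2} = -1083 + \left(-449\right)^{2} = -1083 + 201601 = 200518$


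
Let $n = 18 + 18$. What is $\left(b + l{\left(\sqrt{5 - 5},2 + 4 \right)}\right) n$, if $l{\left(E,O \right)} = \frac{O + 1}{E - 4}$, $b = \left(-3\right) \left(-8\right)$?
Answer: $801$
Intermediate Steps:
$b = 24$
$n = 36$
$l{\left(E,O \right)} = \frac{1 + O}{-4 + E}$
$\left(b + l{\left(\sqrt{5 - 5},2 + 4 \right)}\right) n = \left(24 + \frac{1 + \left(2 + 4\right)}{-4 + \sqrt{5 - 5}}\right) 36 = \left(24 + \frac{1 + 6}{-4 + \sqrt{0}}\right) 36 = \left(24 + \frac{1}{-4 + 0} \cdot 7\right) 36 = \left(24 + \frac{1}{-4} \cdot 7\right) 36 = \left(24 - \frac{7}{4}\right) 36 = \frac{89}{4} \cdot 36 = 801$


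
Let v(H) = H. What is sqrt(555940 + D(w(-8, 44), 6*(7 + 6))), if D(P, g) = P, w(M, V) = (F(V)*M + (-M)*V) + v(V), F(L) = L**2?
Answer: 4*sqrt(33803) ≈ 735.42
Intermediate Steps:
w(M, V) = V + M*V**2 - M*V (w(M, V) = (V**2*M + (-M)*V) + V = (M*V**2 - M*V) + V = V + M*V**2 - M*V)
sqrt(555940 + D(w(-8, 44), 6*(7 + 6))) = sqrt(555940 + 44*(1 - 1*(-8) - 8*44)) = sqrt(555940 + 44*(1 + 8 - 352)) = sqrt(555940 + 44*(-343)) = sqrt(555940 - 15092) = sqrt(540848) = 4*sqrt(33803)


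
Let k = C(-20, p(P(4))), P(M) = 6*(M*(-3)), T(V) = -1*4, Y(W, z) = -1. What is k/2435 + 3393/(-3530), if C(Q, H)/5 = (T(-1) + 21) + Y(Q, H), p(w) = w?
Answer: -1595911/1719110 ≈ -0.92834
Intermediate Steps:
T(V) = -4
P(M) = -18*M (P(M) = 6*(-3*M) = -18*M)
C(Q, H) = 80 (C(Q, H) = 5*((-4 + 21) - 1) = 5*(17 - 1) = 5*16 = 80)
k = 80
k/2435 + 3393/(-3530) = 80/2435 + 3393/(-3530) = 80*(1/2435) + 3393*(-1/3530) = 16/487 - 3393/3530 = -1595911/1719110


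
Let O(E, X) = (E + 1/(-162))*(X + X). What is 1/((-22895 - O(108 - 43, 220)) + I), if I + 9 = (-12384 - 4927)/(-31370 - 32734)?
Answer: -1730808/89138366875 ≈ -1.9417e-5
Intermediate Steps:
I = -559625/64104 (I = -9 + (-12384 - 4927)/(-31370 - 32734) = -9 - 17311/(-64104) = -9 - 17311*(-1/64104) = -9 + 17311/64104 = -559625/64104 ≈ -8.7299)
O(E, X) = 2*X*(-1/162 + E) (O(E, X) = (E - 1/162)*(2*X) = (-1/162 + E)*(2*X) = 2*X*(-1/162 + E))
1/((-22895 - O(108 - 43, 220)) + I) = 1/((-22895 - 220*(-1 + 162*(108 - 43))/81) - 559625/64104) = 1/((-22895 - 220*(-1 + 162*65)/81) - 559625/64104) = 1/((-22895 - 220*(-1 + 10530)/81) - 559625/64104) = 1/((-22895 - 220*10529/81) - 559625/64104) = 1/((-22895 - 1*2316380/81) - 559625/64104) = 1/((-22895 - 2316380/81) - 559625/64104) = 1/(-4170875/81 - 559625/64104) = 1/(-89138366875/1730808) = -1730808/89138366875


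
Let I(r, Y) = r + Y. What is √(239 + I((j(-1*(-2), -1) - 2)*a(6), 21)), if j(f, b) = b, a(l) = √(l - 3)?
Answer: √(260 - 3*√3) ≈ 15.963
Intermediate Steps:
a(l) = √(-3 + l)
I(r, Y) = Y + r
√(239 + I((j(-1*(-2), -1) - 2)*a(6), 21)) = √(239 + (21 + (-1 - 2)*√(-3 + 6))) = √(239 + (21 - 3*√3)) = √(260 - 3*√3)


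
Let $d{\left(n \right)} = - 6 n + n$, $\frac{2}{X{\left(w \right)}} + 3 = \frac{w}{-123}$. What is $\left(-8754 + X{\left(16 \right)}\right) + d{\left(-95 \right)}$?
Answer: $- \frac{3187661}{385} \approx -8279.6$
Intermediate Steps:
$X{\left(w \right)} = \frac{2}{-3 - \frac{w}{123}}$ ($X{\left(w \right)} = \frac{2}{-3 + \frac{w}{-123}} = \frac{2}{-3 + w \left(- \frac{1}{123}\right)} = \frac{2}{-3 - \frac{w}{123}}$)
$d{\left(n \right)} = - 5 n$
$\left(-8754 + X{\left(16 \right)}\right) + d{\left(-95 \right)} = \left(-8754 - \frac{246}{369 + 16}\right) - -475 = \left(-8754 - \frac{246}{385}\right) + 475 = - \frac{3370536}{385} + 475 = - \frac{3187661}{385}$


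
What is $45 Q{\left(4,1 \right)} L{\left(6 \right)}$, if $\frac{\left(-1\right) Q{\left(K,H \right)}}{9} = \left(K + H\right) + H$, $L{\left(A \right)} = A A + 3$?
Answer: $-94770$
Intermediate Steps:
$L{\left(A \right)} = 3 + A^{2}$ ($L{\left(A \right)} = A^{2} + 3 = 3 + A^{2}$)
$Q{\left(K,H \right)} = - 18 H - 9 K$ ($Q{\left(K,H \right)} = - 9 \left(\left(K + H\right) + H\right) = - 9 \left(\left(H + K\right) + H\right) = - 9 \left(K + 2 H\right) = - 18 H - 9 K$)
$45 Q{\left(4,1 \right)} L{\left(6 \right)} = 45 \left(\left(-18\right) 1 - 36\right) \left(3 + 6^{2}\right) = 45 \left(-18 - 36\right) \left(3 + 36\right) = 45 \left(-54\right) 39 = \left(-2430\right) 39 = -94770$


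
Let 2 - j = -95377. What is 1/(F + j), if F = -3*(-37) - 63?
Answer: 1/95427 ≈ 1.0479e-5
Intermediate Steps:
F = 48 (F = 111 - 63 = 48)
j = 95379 (j = 2 - 1*(-95377) = 2 + 95377 = 95379)
1/(F + j) = 1/(48 + 95379) = 1/95427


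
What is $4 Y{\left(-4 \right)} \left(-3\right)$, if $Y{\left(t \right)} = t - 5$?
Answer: $108$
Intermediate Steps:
$Y{\left(t \right)} = -5 + t$
$4 Y{\left(-4 \right)} \left(-3\right) = 4 \left(-5 - 4\right) \left(-3\right) = 4 \left(-9\right) \left(-3\right) = \left(-36\right) \left(-3\right) = 108$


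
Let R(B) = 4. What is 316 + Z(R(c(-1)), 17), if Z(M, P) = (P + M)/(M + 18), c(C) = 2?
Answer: 6973/22 ≈ 316.95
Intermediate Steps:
Z(M, P) = (M + P)/(18 + M)
316 + Z(R(c(-1)), 17) = 316 + (4 + 17)/(18 + 4) = 316 + 21/22 = 6973/22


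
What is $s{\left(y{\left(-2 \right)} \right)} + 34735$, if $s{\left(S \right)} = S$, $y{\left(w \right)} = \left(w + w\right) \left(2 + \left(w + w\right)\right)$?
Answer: $34743$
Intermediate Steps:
$y{\left(w \right)} = 2 w \left(2 + 2 w\right)$
$s{\left(y{\left(-2 \right)} \right)} + 34735 = 4 \left(-2\right) \left(1 - 2\right) + 34735 = 4 \left(-2\right) \left(-1\right) + 34735 = 8 + 34735 = 34743$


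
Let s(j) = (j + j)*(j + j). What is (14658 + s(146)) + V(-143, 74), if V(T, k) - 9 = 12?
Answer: 99943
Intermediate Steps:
s(j) = 4*j² (s(j) = (2*j)*(2*j) = 4*j²)
V(T, k) = 21 (V(T, k) = 9 + 12 = 21)
(14658 + s(146)) + V(-143, 74) = (14658 + 4*146²) + 21 = (14658 + 4*21316) + 21 = (14658 + 85264) + 21 = 99922 + 21 = 99943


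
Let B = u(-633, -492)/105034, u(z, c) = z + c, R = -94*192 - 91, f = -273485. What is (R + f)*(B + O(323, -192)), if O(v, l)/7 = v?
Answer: -34627542973188/52517 ≈ -6.5936e+8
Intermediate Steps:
R = -18139 (R = -18048 - 91 = -18139)
O(v, l) = 7*v
u(z, c) = c + z
B = -1125/105034 (B = (-492 - 633)/105034 = -1125*1/105034 = -1125/105034 ≈ -0.010711)
(R + f)*(B + O(323, -192)) = (-18139 - 273485)*(-1125/105034 + 7*323) = -291624*(-1125/105034 + 2261) = -291624*237480749/105034 = -34627542973188/52517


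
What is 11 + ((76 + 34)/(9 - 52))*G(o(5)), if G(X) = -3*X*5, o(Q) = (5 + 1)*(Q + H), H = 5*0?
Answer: 49973/43 ≈ 1162.2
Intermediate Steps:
H = 0
o(Q) = 6*Q (o(Q) = (5 + 1)*(Q + 0) = 6*Q)
G(X) = -15*X
11 + ((76 + 34)/(9 - 52))*G(o(5)) = 11 + ((76 + 34)/(9 - 52))*(-90*5) = 11 + (110/(-43))*(-15*30) = 11 + (110*(-1/43))*(-450) = 11 - 110/43*(-450) = 11 + 49500/43 = 49973/43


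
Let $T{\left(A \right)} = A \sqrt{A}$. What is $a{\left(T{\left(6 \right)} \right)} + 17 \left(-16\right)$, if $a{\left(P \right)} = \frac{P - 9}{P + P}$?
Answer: $- \frac{543}{2} - \frac{\sqrt{6}}{8} \approx -271.81$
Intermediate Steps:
$T{\left(A \right)} = A^{\frac{3}{2}}$
$a{\left(P \right)} = \frac{-9 + P}{2 P}$
$a{\left(T{\left(6 \right)} \right)} + 17 \left(-16\right) = \frac{-9 + 6^{\frac{3}{2}}}{2 \cdot 6^{\frac{3}{2}}} + 17 \left(-16\right) = \frac{-9 + 6 \sqrt{6}}{2 \cdot 6 \sqrt{6}} - 272 = \frac{\frac{\sqrt{6}}{36} \left(-9 + 6 \sqrt{6}\right)}{2} - 272 = \frac{\sqrt{6} \left(-9 + 6 \sqrt{6}\right)}{72} - 272 = -272 + \frac{\sqrt{6} \left(-9 + 6 \sqrt{6}\right)}{72}$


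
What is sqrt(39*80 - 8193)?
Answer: I*sqrt(5073) ≈ 71.225*I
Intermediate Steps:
sqrt(39*80 - 8193) = sqrt(3120 - 8193) = sqrt(-5073) = I*sqrt(5073)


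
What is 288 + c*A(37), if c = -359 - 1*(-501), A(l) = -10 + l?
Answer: 4122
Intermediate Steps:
c = 142 (c = -359 + 501 = 142)
288 + c*A(37) = 288 + 142*(-10 + 37) = 288 + 142*27 = 288 + 3834 = 4122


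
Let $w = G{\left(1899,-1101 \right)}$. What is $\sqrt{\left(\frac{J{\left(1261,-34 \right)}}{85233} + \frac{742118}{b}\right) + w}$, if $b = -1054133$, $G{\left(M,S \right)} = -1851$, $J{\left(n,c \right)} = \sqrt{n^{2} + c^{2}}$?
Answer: $\frac{\sqrt{-14947822594124660198541537 + 94710601200498537 \sqrt{1591277}}}{89846917989} \approx 43.031 i$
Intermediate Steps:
$J{\left(n,c \right)} = \sqrt{c^{2} + n^{2}}$
$w = -1851$
$\sqrt{\left(\frac{J{\left(1261,-34 \right)}}{85233} + \frac{742118}{b}\right) + w} = \sqrt{\left(\frac{\sqrt{\left(-34\right)^{2} + 1261^{2}}}{85233} + \frac{742118}{-1054133}\right) - 1851} = \sqrt{\left(\sqrt{1156 + 1590121} \cdot \frac{1}{85233} + 742118 \left(- \frac{1}{1054133}\right)\right) - 1851} = \sqrt{\left(\sqrt{1591277} \cdot \frac{1}{85233} - \frac{742118}{1054133}\right) - 1851} = \sqrt{\left(\frac{\sqrt{1591277}}{85233} - \frac{742118}{1054133}\right) - 1851} = \sqrt{\left(- \frac{742118}{1054133} + \frac{\sqrt{1591277}}{85233}\right) - 1851} = \sqrt{- \frac{1951942301}{1054133} + \frac{\sqrt{1591277}}{85233}}$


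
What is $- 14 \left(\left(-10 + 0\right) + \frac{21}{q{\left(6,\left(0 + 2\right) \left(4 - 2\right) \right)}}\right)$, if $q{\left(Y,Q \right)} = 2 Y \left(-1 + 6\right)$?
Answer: $\frac{1351}{10} \approx 135.1$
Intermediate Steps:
$q{\left(Y,Q \right)} = 10 Y$ ($q{\left(Y,Q \right)} = 2 Y 5 = 10 Y$)
$- 14 \left(\left(-10 + 0\right) + \frac{21}{q{\left(6,\left(0 + 2\right) \left(4 - 2\right) \right)}}\right) = - 14 \left(\left(-10 + 0\right) + \frac{21}{10 \cdot 6}\right) = - 14 \left(-10 + \frac{21}{60}\right) = - 14 \left(-10 + 21 \cdot \frac{1}{60}\right) = - 14 \left(-10 + \frac{7}{20}\right) = \left(-14\right) \left(- \frac{193}{20}\right) = \frac{1351}{10}$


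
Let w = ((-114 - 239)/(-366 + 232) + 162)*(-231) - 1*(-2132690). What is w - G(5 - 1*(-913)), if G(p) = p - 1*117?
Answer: 280577035/134 ≈ 2.0939e+6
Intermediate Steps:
G(p) = -117 + p (G(p) = p - 117 = -117 + p)
w = 280684369/134 (w = (-353/(-134) + 162)*(-231) + 2132690 = (-353*(-1/134) + 162)*(-231) + 2132690 = (353/134 + 162)*(-231) + 2132690 = (22061/134)*(-231) + 2132690 = -5096091/134 + 2132690 = 280684369/134 ≈ 2.0947e+6)
w - G(5 - 1*(-913)) = 280684369/134 - (-117 + (5 - 1*(-913))) = 280684369/134 - (-117 + (5 + 913)) = 280684369/134 - (-117 + 918) = 280684369/134 - 1*801 = 280684369/134 - 801 = 280577035/134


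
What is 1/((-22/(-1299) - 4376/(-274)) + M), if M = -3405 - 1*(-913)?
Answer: -177963/440638570 ≈ -0.00040388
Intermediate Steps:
M = -2492 (M = -3405 + 913 = -2492)
1/((-22/(-1299) - 4376/(-274)) + M) = 1/((-22/(-1299) - 4376/(-274)) - 2492) = 1/((-22*(-1/1299) - 4376*(-1/274)) - 2492) = 1/((22/1299 + 2188/137) - 2492) = 1/(2845226/177963 - 2492) = 1/(-440638570/177963) = -177963/440638570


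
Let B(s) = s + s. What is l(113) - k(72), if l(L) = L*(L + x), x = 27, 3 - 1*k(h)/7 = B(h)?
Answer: 16807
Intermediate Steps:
B(s) = 2*s
k(h) = 21 - 14*h
l(L) = L*(27 + L) (l(L) = L*(L + 27) = L*(27 + L))
l(113) - k(72) = 113*(27 + 113) - (21 - 14*72) = 113*140 - (21 - 1008) = 15820 - 1*(-987) = 15820 + 987 = 16807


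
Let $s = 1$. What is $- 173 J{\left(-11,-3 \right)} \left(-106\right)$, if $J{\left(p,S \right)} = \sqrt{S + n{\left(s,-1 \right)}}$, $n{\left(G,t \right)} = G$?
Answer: $18338 i \sqrt{2} \approx 25934.0 i$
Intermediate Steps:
$J{\left(p,S \right)} = \sqrt{1 + S}$ ($J{\left(p,S \right)} = \sqrt{S + 1} = \sqrt{1 + S}$)
$- 173 J{\left(-11,-3 \right)} \left(-106\right) = - 173 \sqrt{1 - 3} \left(-106\right) = - 173 \sqrt{-2} \left(-106\right) = - 173 i \sqrt{2} \left(-106\right) = 18338 i \sqrt{2}$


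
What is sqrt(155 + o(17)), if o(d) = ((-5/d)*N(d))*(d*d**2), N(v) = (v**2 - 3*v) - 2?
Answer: I*sqrt(340865) ≈ 583.84*I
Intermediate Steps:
N(v) = -2 + v**2 - 3*v
o(d) = -5*d**2*(-2 + d**2 - 3*d) (o(d) = ((-5/d)*(-2 + d**2 - 3*d))*(d*d**2) = (-5*(-2 + d**2 - 3*d)/d)*d**3 = -5*d**2*(-2 + d**2 - 3*d))
sqrt(155 + o(17)) = sqrt(155 + 5*17**2*(2 - 1*17**2 + 3*17)) = sqrt(155 + 5*289*(2 - 1*289 + 51)) = sqrt(155 + 5*289*(2 - 289 + 51)) = sqrt(155 + 5*289*(-236)) = sqrt(155 - 341020) = sqrt(-340865) = I*sqrt(340865)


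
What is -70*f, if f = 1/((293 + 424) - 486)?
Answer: -10/33 ≈ -0.30303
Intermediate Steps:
f = 1/231 (f = 1/(717 - 486) = 1/231 ≈ 0.0043290)
-70*f = -70*1/231 = -10/33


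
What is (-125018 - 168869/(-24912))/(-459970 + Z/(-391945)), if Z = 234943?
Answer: 1220626297048915/4491214495284816 ≈ 0.27178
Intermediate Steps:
(-125018 - 168869/(-24912))/(-459970 + Z/(-391945)) = (-125018 - 168869/(-24912))/(-459970 + 234943/(-391945)) = (-125018 - 168869*(-1/24912))/(-459970 + 234943*(-1/391945)) = (-125018 + 168869/24912)/(-459970 - 234943/391945) = -3114279547/(24912*(-180283176593/391945)) = -3114279547/24912*(-391945/180283176593) = 1220626297048915/4491214495284816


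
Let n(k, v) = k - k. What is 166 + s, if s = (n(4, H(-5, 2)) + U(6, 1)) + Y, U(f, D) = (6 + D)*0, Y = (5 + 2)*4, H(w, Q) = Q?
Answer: 194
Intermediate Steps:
n(k, v) = 0
Y = 28 (Y = 7*4 = 28)
U(f, D) = 0
s = 28 (s = (0 + 0) + 28 = 0 + 28 = 28)
166 + s = 166 + 28 = 194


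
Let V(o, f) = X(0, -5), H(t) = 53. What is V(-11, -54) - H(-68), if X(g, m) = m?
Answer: -58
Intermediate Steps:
V(o, f) = -5
V(-11, -54) - H(-68) = -5 - 1*53 = -5 - 53 = -58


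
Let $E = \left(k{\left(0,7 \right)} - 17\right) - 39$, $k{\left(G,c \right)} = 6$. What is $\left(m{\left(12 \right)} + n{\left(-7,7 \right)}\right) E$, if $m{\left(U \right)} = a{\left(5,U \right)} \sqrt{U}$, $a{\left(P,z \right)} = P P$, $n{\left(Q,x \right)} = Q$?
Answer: $350 - 2500 \sqrt{3} \approx -3980.1$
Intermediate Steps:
$a{\left(P,z \right)} = P^{2}$
$m{\left(U \right)} = 25 \sqrt{U}$ ($m{\left(U \right)} = 5^{2} \sqrt{U} = 25 \sqrt{U}$)
$E = -50$ ($E = \left(6 - 17\right) - 39 = -11 - 39 = -50$)
$\left(m{\left(12 \right)} + n{\left(-7,7 \right)}\right) E = \left(25 \sqrt{12} - 7\right) \left(-50\right) = \left(25 \cdot 2 \sqrt{3} - 7\right) \left(-50\right) = \left(50 \sqrt{3} - 7\right) \left(-50\right) = \left(-7 + 50 \sqrt{3}\right) \left(-50\right) = 350 - 2500 \sqrt{3}$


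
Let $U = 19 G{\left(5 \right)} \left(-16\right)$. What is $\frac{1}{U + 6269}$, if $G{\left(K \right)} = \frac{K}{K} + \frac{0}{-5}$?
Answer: $\frac{1}{5965} \approx 0.00016764$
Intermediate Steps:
$G{\left(K \right)} = 1$ ($G{\left(K \right)} = 1 + 0 \left(- \frac{1}{5}\right) = 1 + 0 = 1$)
$U = -304$ ($U = 19 \cdot 1 \left(-16\right) = 19 \left(-16\right) = -304$)
$\frac{1}{U + 6269} = \frac{1}{-304 + 6269} = \frac{1}{5965}$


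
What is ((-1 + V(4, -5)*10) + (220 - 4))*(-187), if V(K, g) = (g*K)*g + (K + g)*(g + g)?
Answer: -245905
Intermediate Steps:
V(K, g) = K*g² + 2*g*(K + g) (V(K, g) = (K*g)*g + (K + g)*(2*g) = K*g² + 2*g*(K + g))
((-1 + V(4, -5)*10) + (220 - 4))*(-187) = ((-1 - 5*(2*4 + 2*(-5) + 4*(-5))*10) + (220 - 4))*(-187) = ((-1 - 5*(8 - 10 - 20)*10) + 216)*(-187) = ((-1 - 5*(-22)*10) + 216)*(-187) = ((-1 + 110*10) + 216)*(-187) = ((-1 + 1100) + 216)*(-187) = (1099 + 216)*(-187) = 1315*(-187) = -245905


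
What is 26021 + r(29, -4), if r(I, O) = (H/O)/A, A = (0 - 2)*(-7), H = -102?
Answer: 728639/28 ≈ 26023.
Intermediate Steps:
A = 14 (A = -2*(-7) = 14)
r(I, O) = -51/(7*O) (r(I, O) = -102/O/14 = -102/O*(1/14) = -51/(7*O))
26021 + r(29, -4) = 26021 - 51/7/(-4) = 26021 - 51/7*(-¼) = 26021 + 51/28 = 728639/28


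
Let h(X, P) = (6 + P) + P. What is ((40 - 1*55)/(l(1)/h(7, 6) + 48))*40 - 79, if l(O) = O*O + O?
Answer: -39607/433 ≈ -91.471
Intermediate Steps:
h(X, P) = 6 + 2*P
l(O) = O + O**2 (l(O) = O**2 + O = O + O**2)
((40 - 1*55)/(l(1)/h(7, 6) + 48))*40 - 79 = ((40 - 1*55)/((1*(1 + 1))/(6 + 2*6) + 48))*40 - 79 = ((40 - 55)/((1*2)/(6 + 12) + 48))*40 - 79 = -15/(2/18 + 48)*40 - 79 = -15/(2*(1/18) + 48)*40 - 79 = -15/(1/9 + 48)*40 - 79 = -15/433/9*40 - 79 = -15*9/433*40 - 79 = -135/433*40 - 79 = -5400/433 - 79 = -39607/433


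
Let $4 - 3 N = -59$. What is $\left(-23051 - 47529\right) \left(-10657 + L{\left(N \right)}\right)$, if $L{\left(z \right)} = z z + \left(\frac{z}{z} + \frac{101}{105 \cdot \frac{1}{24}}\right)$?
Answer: $\frac{5035417172}{7} \approx 7.1935 \cdot 10^{8}$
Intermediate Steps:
$N = 21$ ($N = \frac{4}{3} - - \frac{59}{3} = \frac{4}{3} + \frac{59}{3} = 21$)
$L{\left(z \right)} = \frac{843}{35} + z^{2}$ ($L{\left(z \right)} = z^{2} + \left(1 + \frac{101}{105 \cdot \frac{1}{24}}\right) = z^{2} + \left(1 + \frac{101}{\frac{35}{8}}\right) = z^{2} + \left(1 + 101 \cdot \frac{8}{35}\right) = z^{2} + \left(1 + \frac{808}{35}\right) = z^{2} + \frac{843}{35} = \frac{843}{35} + z^{2}$)
$\left(-23051 - 47529\right) \left(-10657 + L{\left(N \right)}\right) = \left(-23051 - 47529\right) \left(-10657 + \left(\frac{843}{35} + 21^{2}\right)\right) = - 70580 \left(-10657 + \left(\frac{843}{35} + 441\right)\right) = - 70580 \left(-10657 + \frac{16278}{35}\right) = \left(-70580\right) \left(- \frac{356717}{35}\right) = \frac{5035417172}{7}$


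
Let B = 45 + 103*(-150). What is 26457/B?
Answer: -8819/5135 ≈ -1.7174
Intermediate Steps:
B = -15405 (B = 45 - 15450 = -15405)
26457/B = 26457/(-15405) = 26457*(-1/15405) = -8819/5135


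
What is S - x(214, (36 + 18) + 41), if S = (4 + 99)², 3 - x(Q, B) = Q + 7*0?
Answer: 10820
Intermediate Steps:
x(Q, B) = 3 - Q (x(Q, B) = 3 - (Q + 7*0) = 3 - (Q + 0) = 3 - Q)
S = 10609 (S = 103² = 10609)
S - x(214, (36 + 18) + 41) = 10609 - (3 - 1*214) = 10609 - (3 - 214) = 10609 - 1*(-211) = 10609 + 211 = 10820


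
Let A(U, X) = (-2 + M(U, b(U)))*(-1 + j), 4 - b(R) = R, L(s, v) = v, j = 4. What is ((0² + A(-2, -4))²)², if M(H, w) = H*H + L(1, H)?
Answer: 0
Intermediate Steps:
b(R) = 4 - R
M(H, w) = H + H² (M(H, w) = H*H + H = H² + H = H + H²)
A(U, X) = -6 + 3*U*(1 + U) (A(U, X) = (-2 + U*(1 + U))*(-1 + 4) = (-2 + U*(1 + U))*3 = -6 + 3*U*(1 + U))
((0² + A(-2, -4))²)² = ((0² + (-6 + 3*(-2) + 3*(-2)²))²)² = ((0 + (-6 - 6 + 3*4))²)² = ((0 + (-6 - 6 + 12))²)² = ((0 + 0)²)² = (0²)² = 0² = 0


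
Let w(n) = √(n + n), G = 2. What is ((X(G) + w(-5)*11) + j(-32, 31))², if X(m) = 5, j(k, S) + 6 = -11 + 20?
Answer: -1146 + 176*I*√10 ≈ -1146.0 + 556.56*I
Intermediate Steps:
j(k, S) = 3 (j(k, S) = -6 + (-11 + 20) = -6 + 9 = 3)
w(n) = √2*√n (w(n) = √(2*n) = √2*√n)
((X(G) + w(-5)*11) + j(-32, 31))² = ((5 + (√2*√(-5))*11) + 3)² = ((5 + (√2*(I*√5))*11) + 3)² = ((5 + (I*√10)*11) + 3)² = ((5 + 11*I*√10) + 3)² = (8 + 11*I*√10)²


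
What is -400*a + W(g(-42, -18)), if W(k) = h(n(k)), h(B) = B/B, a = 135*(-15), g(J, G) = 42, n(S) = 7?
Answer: 810001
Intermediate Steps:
a = -2025
h(B) = 1
W(k) = 1
-400*a + W(g(-42, -18)) = -400*(-2025) + 1 = 810000 + 1 = 810001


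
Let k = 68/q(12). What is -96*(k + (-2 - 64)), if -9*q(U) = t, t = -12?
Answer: 1440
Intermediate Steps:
q(U) = 4/3 (q(U) = -1/9*(-12) = 4/3)
k = 51 (k = 68/(4/3) = 68*(3/4) = 51)
-96*(k + (-2 - 64)) = -96*(51 + (-2 - 64)) = -96*(51 - 66) = -96*(-15) = 1440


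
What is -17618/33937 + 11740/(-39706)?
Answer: -548980344/673751261 ≈ -0.81481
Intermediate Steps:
-17618/33937 + 11740/(-39706) = -17618*1/33937 + 11740*(-1/39706) = -17618/33937 - 5870/19853 = -548980344/673751261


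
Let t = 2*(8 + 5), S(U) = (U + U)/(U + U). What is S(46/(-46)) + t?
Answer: 27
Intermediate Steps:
S(U) = 1 (S(U) = (2*U)/((2*U)) = (2*U)*(1/(2*U)) = 1)
t = 26 (t = 2*13 = 26)
S(46/(-46)) + t = 1 + 26 = 27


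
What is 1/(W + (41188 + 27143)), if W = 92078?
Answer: 1/160409 ≈ 6.2341e-6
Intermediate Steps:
1/(W + (41188 + 27143)) = 1/(92078 + (41188 + 27143)) = 1/(92078 + 68331) = 1/160409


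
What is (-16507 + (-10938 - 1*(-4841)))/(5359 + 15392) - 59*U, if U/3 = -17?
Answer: 62417155/20751 ≈ 3007.9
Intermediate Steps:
U = -51 (U = 3*(-17) = -51)
(-16507 + (-10938 - 1*(-4841)))/(5359 + 15392) - 59*U = (-16507 + (-10938 - 1*(-4841)))/(5359 + 15392) - 59*(-51) = (-16507 + (-10938 + 4841))/20751 + 3009 = (-16507 - 6097)*(1/20751) + 3009 = -22604*1/20751 + 3009 = -22604/20751 + 3009 = 62417155/20751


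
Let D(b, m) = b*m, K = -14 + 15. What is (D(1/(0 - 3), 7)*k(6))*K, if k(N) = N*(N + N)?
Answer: -168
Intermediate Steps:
k(N) = 2*N² (k(N) = N*(2*N) = 2*N²)
K = 1
(D(1/(0 - 3), 7)*k(6))*K = ((7/(0 - 3))*(2*6²))*1 = ((7/(-3))*(2*36))*1 = (-⅓*7*72)*1 = -7/3*72*1 = -168*1 = -168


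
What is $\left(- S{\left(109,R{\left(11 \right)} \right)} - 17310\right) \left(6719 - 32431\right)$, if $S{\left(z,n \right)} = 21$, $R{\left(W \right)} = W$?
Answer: $445614672$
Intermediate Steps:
$\left(- S{\left(109,R{\left(11 \right)} \right)} - 17310\right) \left(6719 - 32431\right) = \left(\left(-1\right) 21 - 17310\right) \left(6719 - 32431\right) = \left(-21 - 17310\right) \left(-25712\right) = \left(-17331\right) \left(-25712\right) = 445614672$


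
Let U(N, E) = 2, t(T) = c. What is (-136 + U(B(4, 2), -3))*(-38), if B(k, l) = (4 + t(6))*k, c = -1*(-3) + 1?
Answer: 5092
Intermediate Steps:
c = 4 (c = 3 + 1 = 4)
t(T) = 4
B(k, l) = 8*k (B(k, l) = (4 + 4)*k = 8*k)
(-136 + U(B(4, 2), -3))*(-38) = (-136 + 2)*(-38) = -134*(-38) = 5092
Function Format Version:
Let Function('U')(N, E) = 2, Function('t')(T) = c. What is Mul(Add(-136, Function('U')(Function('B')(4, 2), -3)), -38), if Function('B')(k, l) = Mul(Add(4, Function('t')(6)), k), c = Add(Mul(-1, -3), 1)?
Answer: 5092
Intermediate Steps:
c = 4 (c = Add(3, 1) = 4)
Function('t')(T) = 4
Function('B')(k, l) = Mul(8, k) (Function('B')(k, l) = Mul(Add(4, 4), k) = Mul(8, k))
Mul(Add(-136, Function('U')(Function('B')(4, 2), -3)), -38) = Mul(Add(-136, 2), -38) = Mul(-134, -38) = 5092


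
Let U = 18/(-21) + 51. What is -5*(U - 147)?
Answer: 3390/7 ≈ 484.29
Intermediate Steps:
U = 351/7 (U = 18*(-1/21) + 51 = -6/7 + 51 = 351/7 ≈ 50.143)
-5*(U - 147) = -5*(351/7 - 147) = -5*(-678/7) = 3390/7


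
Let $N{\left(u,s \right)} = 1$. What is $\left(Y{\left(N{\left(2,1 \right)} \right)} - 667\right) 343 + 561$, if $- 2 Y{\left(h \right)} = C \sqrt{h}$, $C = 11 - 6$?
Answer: $- \frac{458155}{2} \approx -2.2908 \cdot 10^{5}$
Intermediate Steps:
$C = 5$
$Y{\left(h \right)} = - \frac{5 \sqrt{h}}{2}$
$\left(Y{\left(N{\left(2,1 \right)} \right)} - 667\right) 343 + 561 = \left(- \frac{5 \sqrt{1}}{2} - 667\right) 343 + 561 = \left(\left(- \frac{5}{2}\right) 1 - 667\right) 343 + 561 = \left(- \frac{5}{2} - 667\right) 343 + 561 = \left(- \frac{1339}{2}\right) 343 + 561 = - \frac{459277}{2} + 561 = - \frac{458155}{2}$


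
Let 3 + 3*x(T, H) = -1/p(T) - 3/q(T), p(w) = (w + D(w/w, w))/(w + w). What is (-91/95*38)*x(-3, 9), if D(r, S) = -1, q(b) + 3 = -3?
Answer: 728/15 ≈ 48.533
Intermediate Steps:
q(b) = -6 (q(b) = -3 - 3 = -6)
p(w) = (-1 + w)/(2*w) (p(w) = (w - 1)/(w + w) = (-1 + w)/((2*w)) = (-1 + w)*(1/(2*w)) = (-1 + w)/(2*w))
x(T, H) = -5/6 - 2*T/(3*(-1 + T)) (x(T, H) = -1 + (-1/((-1 + T)/(2*T)) - 3/(-6))/3 = -1 + (-2*T/(-1 + T) - 3*(-1/6))/3 = -1 + (-2*T/(-1 + T) + 1/2)/3 = -1 + (1/2 - 2*T/(-1 + T))/3 = -1 + (1/6 - 2*T/(3*(-1 + T))) = -5/6 - 2*T/(3*(-1 + T)))
(-91/95*38)*x(-3, 9) = (-91/95*38)*((5 - 9*(-3))/(6*(-1 - 3))) = (-91*1/95*38)*((1/6)*(5 + 27)/(-4)) = (-91/95*38)*((1/6)*(-1/4)*32) = -182/5*(-4/3) = 728/15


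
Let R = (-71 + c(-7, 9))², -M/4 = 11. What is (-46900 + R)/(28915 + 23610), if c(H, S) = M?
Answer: -1347/2101 ≈ -0.64112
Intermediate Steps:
M = -44 (M = -4*11 = -44)
c(H, S) = -44
R = 13225 (R = (-71 - 44)² = (-115)² = 13225)
(-46900 + R)/(28915 + 23610) = (-46900 + 13225)/(28915 + 23610) = -33675/52525 = -33675*1/52525 = -1347/2101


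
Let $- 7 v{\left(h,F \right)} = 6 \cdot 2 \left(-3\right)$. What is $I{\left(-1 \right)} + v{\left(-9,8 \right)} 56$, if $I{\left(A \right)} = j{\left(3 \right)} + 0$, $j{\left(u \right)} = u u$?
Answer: $297$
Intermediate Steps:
$j{\left(u \right)} = u^{2}$
$v{\left(h,F \right)} = \frac{36}{7}$ ($v{\left(h,F \right)} = - \frac{6 \cdot 2 \left(-3\right)}{7} = - \frac{12 \left(-3\right)}{7} = \left(- \frac{1}{7}\right) \left(-36\right) = \frac{36}{7}$)
$I{\left(A \right)} = 9$ ($I{\left(A \right)} = 3^{2} + 0 = 9 + 0 = 9$)
$I{\left(-1 \right)} + v{\left(-9,8 \right)} 56 = 9 + \frac{36}{7} \cdot 56 = 9 + 288 = 297$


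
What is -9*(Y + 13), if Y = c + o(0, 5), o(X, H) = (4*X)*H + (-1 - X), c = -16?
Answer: 36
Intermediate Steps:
o(X, H) = -1 - X + 4*H*X (o(X, H) = 4*H*X + (-1 - X) = -1 - X + 4*H*X)
Y = -17 (Y = -16 + (-1 - 1*0 + 4*5*0) = -16 + (-1 + 0 + 0) = -16 - 1 = -17)
-9*(Y + 13) = -9*(-17 + 13) = -9*(-4) = 36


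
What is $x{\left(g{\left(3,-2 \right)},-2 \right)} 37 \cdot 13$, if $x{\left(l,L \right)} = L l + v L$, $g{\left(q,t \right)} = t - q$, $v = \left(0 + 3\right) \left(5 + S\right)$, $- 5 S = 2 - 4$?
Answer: $- \frac{53872}{5} \approx -10774.0$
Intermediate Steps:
$S = \frac{2}{5}$ ($S = - \frac{2 - 4}{5} = \left(- \frac{1}{5}\right) \left(-2\right) = \frac{2}{5} \approx 0.4$)
$v = \frac{81}{5}$ ($v = \left(0 + 3\right) \left(5 + \frac{2}{5}\right) = 3 \cdot \frac{27}{5} = \frac{81}{5} \approx 16.2$)
$x{\left(l,L \right)} = \frac{81 L}{5} + L l$ ($x{\left(l,L \right)} = L l + \frac{81 L}{5} = \frac{81 L}{5} + L l$)
$x{\left(g{\left(3,-2 \right)},-2 \right)} 37 \cdot 13 = \frac{1}{5} \left(-2\right) \left(81 + 5 \left(-2 - 3\right)\right) 37 \cdot 13 = \frac{1}{5} \left(-2\right) \left(81 + 5 \left(-5\right)\right) 37 \cdot 13 = \frac{1}{5} \left(-2\right) \left(81 - 25\right) 37 \cdot 13 = \frac{1}{5} \left(-2\right) 56 \cdot 37 \cdot 13 = \left(- \frac{112}{5}\right) 37 \cdot 13 = \left(- \frac{4144}{5}\right) 13 = - \frac{53872}{5}$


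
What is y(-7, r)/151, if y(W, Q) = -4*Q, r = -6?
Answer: 24/151 ≈ 0.15894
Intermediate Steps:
y(-7, r)/151 = -4*(-6)/151 = 24*(1/151) = 24/151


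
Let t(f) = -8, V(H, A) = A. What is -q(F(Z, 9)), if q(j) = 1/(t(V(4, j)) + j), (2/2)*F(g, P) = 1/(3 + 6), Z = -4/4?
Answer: 9/71 ≈ 0.12676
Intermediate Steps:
Z = -1 (Z = -4*¼ = -1)
F(g, P) = ⅑ (F(g, P) = 1/(3 + 6) = 1/9 = ⅑)
q(j) = 1/(-8 + j)
-q(F(Z, 9)) = -1/(-8 + ⅑) = -1/(-71/9) = -1*(-9/71) = 9/71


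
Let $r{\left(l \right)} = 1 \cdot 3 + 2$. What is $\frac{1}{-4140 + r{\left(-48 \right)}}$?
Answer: $- \frac{1}{4135} \approx -0.00024184$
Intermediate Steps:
$r{\left(l \right)} = 5$ ($r{\left(l \right)} = 3 + 2 = 5$)
$\frac{1}{-4140 + r{\left(-48 \right)}} = \frac{1}{-4140 + 5} = \frac{1}{-4135} = - \frac{1}{4135}$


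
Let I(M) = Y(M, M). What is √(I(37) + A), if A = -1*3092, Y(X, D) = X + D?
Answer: I*√3018 ≈ 54.936*I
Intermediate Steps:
Y(X, D) = D + X
I(M) = 2*M (I(M) = M + M = 2*M)
A = -3092
√(I(37) + A) = √(2*37 - 3092) = √(74 - 3092) = √(-3018) = I*√3018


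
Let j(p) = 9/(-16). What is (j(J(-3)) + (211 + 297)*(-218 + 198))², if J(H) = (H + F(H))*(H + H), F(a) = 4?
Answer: 26428679761/256 ≈ 1.0324e+8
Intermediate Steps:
J(H) = 2*H*(4 + H) (J(H) = (H + 4)*(H + H) = (4 + H)*(2*H) = 2*H*(4 + H))
j(p) = -9/16 (j(p) = 9*(-1/16) = -9/16)
(j(J(-3)) + (211 + 297)*(-218 + 198))² = (-9/16 + (211 + 297)*(-218 + 198))² = (-9/16 + 508*(-20))² = (-9/16 - 10160)² = (-162569/16)² = 26428679761/256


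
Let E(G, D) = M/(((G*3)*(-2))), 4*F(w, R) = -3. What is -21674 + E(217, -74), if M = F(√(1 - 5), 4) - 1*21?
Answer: -37626035/1736 ≈ -21674.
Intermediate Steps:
F(w, R) = -¾ (F(w, R) = (¼)*(-3) = -¾)
M = -87/4 (M = -¾ - 1*21 = -¾ - 21 = -87/4 ≈ -21.750)
E(G, D) = 29/(8*G) (E(G, D) = -87*(-1/(6*G))/4 = -(-29)/(8*G) = 29/(8*G))
-21674 + E(217, -74) = -21674 + (29/8)/217 = -21674 + (29/8)*(1/217) = -21674 + 29/1736 = -37626035/1736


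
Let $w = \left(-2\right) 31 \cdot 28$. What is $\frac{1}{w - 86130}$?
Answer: $- \frac{1}{87866} \approx -1.1381 \cdot 10^{-5}$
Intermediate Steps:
$w = -1736$ ($w = \left(-62\right) 28 = -1736$)
$\frac{1}{w - 86130} = \frac{1}{-1736 - 86130} = \frac{1}{-87866} = - \frac{1}{87866}$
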